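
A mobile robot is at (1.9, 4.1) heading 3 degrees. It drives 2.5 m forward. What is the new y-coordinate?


y_new = y0 + d*sin(theta)
= 4.1 + 2.5*sin(3)
= 4.1 + 0.1308
= 4.2308


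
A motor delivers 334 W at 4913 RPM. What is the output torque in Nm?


omega = 4913 * 2*pi/60 = 514.4882 rad/s
tau = P / omega = 334 / 514.4882
= 0.6492 Nm


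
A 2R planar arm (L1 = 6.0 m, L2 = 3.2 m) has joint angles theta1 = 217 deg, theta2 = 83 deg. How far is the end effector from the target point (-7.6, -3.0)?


End effector via forward kinematics:
x = L1*cos(t1) + L2*cos(t1+t2) = -3.1918
y = L1*sin(t1) + L2*sin(t1+t2) = -6.3822
Distance to target:
d = sqrt((-7.6 - -3.1918)^2 + (-3.0 - -6.3822)^2)
= sqrt(19.4321 + 11.4391)
= 5.5562 m


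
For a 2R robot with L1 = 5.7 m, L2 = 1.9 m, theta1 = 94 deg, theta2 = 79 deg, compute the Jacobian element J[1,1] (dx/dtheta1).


J[1,1] = -L1*sin(t1) - L2*sin(t1+t2)
= -5.7*sin(94) - 1.9*sin(173)
= -5.9177


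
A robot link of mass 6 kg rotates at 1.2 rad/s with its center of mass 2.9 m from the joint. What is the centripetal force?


F = m * omega^2 * r
= 6 * 1.2^2 * 2.9
= 6 * 1.44 * 2.9
= 25.056 N


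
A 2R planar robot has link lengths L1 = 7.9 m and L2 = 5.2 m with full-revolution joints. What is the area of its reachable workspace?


r_max = L1 + L2 = 13.1 m
r_min = |L1 - L2| = 2.7 m
Area = pi*(r_max^2 - r_min^2)
= pi*(171.61 - 7.29)
= pi * 164.32
= 516.2265 m^2


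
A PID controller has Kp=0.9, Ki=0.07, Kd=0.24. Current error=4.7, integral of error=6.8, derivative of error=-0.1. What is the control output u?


u = Kp*e + Ki*int(e) + Kd*de/dt
= 0.9*4.7 + 0.07*6.8 + 0.24*(-0.1)
= 4.23 + 0.476 + -0.024
= 4.682


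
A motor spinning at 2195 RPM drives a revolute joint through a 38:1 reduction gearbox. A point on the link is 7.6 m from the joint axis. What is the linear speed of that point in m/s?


omega_motor = 2195 * 2*pi/60 = 229.8599 rad/s
omega_joint = omega_motor / 38 = 6.0489 rad/s
v = omega_joint * r = 6.0489 * 7.6
= 45.972 m/s


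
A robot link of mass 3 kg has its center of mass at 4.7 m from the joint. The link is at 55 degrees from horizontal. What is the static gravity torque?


tau = m*g*L*cos(angle)
= 3 * 9.81 * 4.7 * cos(55 deg)
= 3 * 9.81 * 4.7 * 0.5736
= 79.3377 Nm


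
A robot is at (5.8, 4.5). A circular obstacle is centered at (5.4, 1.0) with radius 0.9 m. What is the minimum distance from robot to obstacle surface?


center_dist = sqrt((5.8-5.4)^2 + (4.5-1.0)^2)
= sqrt(0.16 + 12.25)
= 3.5228
min_dist = center_dist - radius = 3.5228 - 0.9 = 2.6228 m


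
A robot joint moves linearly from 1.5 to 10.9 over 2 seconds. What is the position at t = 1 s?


s = t/T = 1/2 = 0.5
p(t) = p0 + (pf-p0)*s
= 1.5 + (10.9 - 1.5) * 0.5
= 6.2


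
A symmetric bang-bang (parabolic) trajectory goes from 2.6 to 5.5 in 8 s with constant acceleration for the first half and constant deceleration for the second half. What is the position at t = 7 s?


Symmetric rest-to-rest: each phase covers (pf-p0)/2 in time T/2. 0.5*a*(T/2)^2 = (pf-p0)/2 => a = 4*(pf-p0)/T^2
a = 4*(5.5-2.6)/8^2 = 0.1812
t = 7 is in the deceleration phase (t > T/2).
p = pf - 0.5*a*(T-t)^2 = 5.5 - 0.5*0.1812*1^2
= 5.4094


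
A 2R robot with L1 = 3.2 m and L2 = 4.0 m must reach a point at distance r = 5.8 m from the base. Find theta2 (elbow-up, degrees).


cos(theta2) = (r^2 - L1^2 - L2^2) / (2*L1*L2)
cos(theta2) = (33.64 - 10.24 - 16.0) / 25.6
cos(theta2) = 0.289062
theta2 = 73.1982 degrees


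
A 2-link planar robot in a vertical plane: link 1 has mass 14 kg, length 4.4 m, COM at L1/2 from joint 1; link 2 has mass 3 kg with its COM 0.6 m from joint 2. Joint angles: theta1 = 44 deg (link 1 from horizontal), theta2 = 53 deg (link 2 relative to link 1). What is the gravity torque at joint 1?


Horizontal distance from joint 1 to link-1 COM:
  x_c1 = (L1/2)*cos(t1) = 2.2 * 0.7193 = 1.5825 m
Horizontal distance from joint 1 to link-2 COM:
  x_c2 = L1*cos(t1) + Lc2*cos(t1+t2)
       = 4.4*0.7193 + 0.6*-0.1219 = 3.092 m
tau1 = m1*g*x_c1 + m2*g*x_c2
     = 14*9.81*1.5825 + 3*9.81*3.092
     = 217.3471 + 90.9968
     = 308.3439 Nm


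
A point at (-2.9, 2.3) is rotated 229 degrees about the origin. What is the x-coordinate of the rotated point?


x' = x*cos(theta) - y*sin(theta)
cos(229 deg) = -0.6561, sin(229 deg) = -0.7547
x' = -2.9 * -0.6561 - 2.3 * -0.7547
= 1.9026 - -1.7358
= 3.6384


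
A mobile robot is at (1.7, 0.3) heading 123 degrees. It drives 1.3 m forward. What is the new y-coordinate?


y_new = y0 + d*sin(theta)
= 0.3 + 1.3*sin(123)
= 0.3 + 1.0903
= 1.3903


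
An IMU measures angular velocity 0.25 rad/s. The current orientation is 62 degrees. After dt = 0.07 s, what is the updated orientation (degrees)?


delta_theta = w * dt = 0.25 * 0.07 = 0.0175 rad
= 1.0027 deg
theta_new = 62 + 1.0027 = 63.0027 deg


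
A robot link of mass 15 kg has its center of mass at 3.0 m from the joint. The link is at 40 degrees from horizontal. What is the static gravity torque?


tau = m*g*L*cos(angle)
= 15 * 9.81 * 3.0 * cos(40 deg)
= 15 * 9.81 * 3.0 * 0.766
= 338.1703 Nm


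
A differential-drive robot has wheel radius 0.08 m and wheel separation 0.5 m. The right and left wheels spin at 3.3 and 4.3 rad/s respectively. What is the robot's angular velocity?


vR = r*wR = 0.08*3.3 = 0.264 m/s
vL = r*wL = 0.08*4.3 = 0.344 m/s
v = (vR+vL)/2 = 0.304 m/s
omega = (vR-vL)/L = -0.16 rad/s
angular velocity = -0.16 rad/s


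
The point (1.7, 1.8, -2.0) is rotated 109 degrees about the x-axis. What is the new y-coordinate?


Rotation about x-axis: y' = y*cos(theta) - z*sin(theta)
= 1.8 * -0.3256 - -2.0 * 0.9455
= 1.305


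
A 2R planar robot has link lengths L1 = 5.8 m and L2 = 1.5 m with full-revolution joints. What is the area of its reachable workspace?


r_max = L1 + L2 = 7.3 m
r_min = |L1 - L2| = 4.3 m
Area = pi*(r_max^2 - r_min^2)
= pi*(53.29 - 18.49)
= pi * 34.8
= 109.3274 m^2


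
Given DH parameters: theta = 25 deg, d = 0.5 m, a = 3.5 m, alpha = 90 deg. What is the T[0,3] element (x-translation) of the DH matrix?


T[0,3] = a * cos(theta)
= 3.5 * cos(25 deg)
= 3.5 * 0.9063
= 3.1721


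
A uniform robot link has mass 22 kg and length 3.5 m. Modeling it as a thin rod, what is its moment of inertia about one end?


I = (1/3) * m * L^2
= (1/3) * 22 * 3.5^2
= 0.333333 * 22 * 12.25
= 89.8333 kg*m^2


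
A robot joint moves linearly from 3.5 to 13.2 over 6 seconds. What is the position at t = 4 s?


s = t/T = 4/6 = 0.6667
p(t) = p0 + (pf-p0)*s
= 3.5 + (13.2 - 3.5) * 0.6667
= 9.9667


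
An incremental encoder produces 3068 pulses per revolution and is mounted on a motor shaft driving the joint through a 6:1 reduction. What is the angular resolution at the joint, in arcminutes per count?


counts per rev = 3068
effective counts at joint = 3068 * 6 = 18408
resolution = 360*60 / 18408
= 1.1734 arcmin/count


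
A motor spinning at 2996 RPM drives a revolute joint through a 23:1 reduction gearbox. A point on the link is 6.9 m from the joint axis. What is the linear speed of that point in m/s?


omega_motor = 2996 * 2*pi/60 = 313.7404 rad/s
omega_joint = omega_motor / 23 = 13.6409 rad/s
v = omega_joint * r = 13.6409 * 6.9
= 94.1221 m/s


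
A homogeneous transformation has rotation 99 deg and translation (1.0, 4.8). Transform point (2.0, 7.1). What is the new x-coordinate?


x' = cos(theta)*px - sin(theta)*py + tx
= -0.1564*2.0 - 0.9877*7.1 + 1.0
= -6.3255


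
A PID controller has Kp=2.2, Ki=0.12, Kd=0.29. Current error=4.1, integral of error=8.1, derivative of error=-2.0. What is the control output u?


u = Kp*e + Ki*int(e) + Kd*de/dt
= 2.2*4.1 + 0.12*8.1 + 0.29*(-2.0)
= 9.02 + 0.972 + -0.58
= 9.412


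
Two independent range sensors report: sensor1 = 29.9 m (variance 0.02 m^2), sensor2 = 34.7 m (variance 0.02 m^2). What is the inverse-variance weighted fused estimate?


w1 = (1/var1) / (1/var1 + 1/var2)
   = 50.0 / (50.0 + 50.0) = 0.5
w2 = 1 - w1 = 0.5
fused = w1*s1 + w2*s2 = 14.95 + 17.35
= 32.3 m


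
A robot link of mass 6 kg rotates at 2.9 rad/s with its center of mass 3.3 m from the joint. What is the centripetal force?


F = m * omega^2 * r
= 6 * 2.9^2 * 3.3
= 6 * 8.41 * 3.3
= 166.518 N


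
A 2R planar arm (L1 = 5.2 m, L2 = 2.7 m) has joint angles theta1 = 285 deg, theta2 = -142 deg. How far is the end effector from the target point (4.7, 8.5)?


End effector via forward kinematics:
x = L1*cos(t1) + L2*cos(t1+t2) = -0.8105
y = L1*sin(t1) + L2*sin(t1+t2) = -3.3979
Distance to target:
d = sqrt((4.7 - -0.8105)^2 + (8.5 - -3.3979)^2)
= sqrt(30.3651 + 141.5604)
= 13.112 m


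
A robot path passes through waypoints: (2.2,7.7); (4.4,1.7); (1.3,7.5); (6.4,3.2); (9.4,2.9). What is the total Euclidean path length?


Segment lengths:
  seg1 = sqrt((2.2)^2 + (-6.0)^2) = 6.3906
  seg2 = sqrt((-3.1)^2 + (5.8)^2) = 6.5765
  seg3 = sqrt((5.1)^2 + (-4.3)^2) = 6.6708
  seg4 = sqrt((3.0)^2 + (-0.3)^2) = 3.015
Total = 22.6529


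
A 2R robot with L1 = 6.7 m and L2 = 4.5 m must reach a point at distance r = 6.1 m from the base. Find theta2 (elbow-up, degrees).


cos(theta2) = (r^2 - L1^2 - L2^2) / (2*L1*L2)
cos(theta2) = (37.21 - 44.89 - 20.25) / 60.3
cos(theta2) = -0.463184
theta2 = 117.5928 degrees


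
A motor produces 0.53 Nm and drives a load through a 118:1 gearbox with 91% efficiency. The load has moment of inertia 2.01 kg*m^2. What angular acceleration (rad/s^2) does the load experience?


tau_out = tau_motor * N * eta
= 0.53 * 118 * 0.91 = 56.9114 Nm
alpha = tau_out / I = 56.9114 / 2.01
= 28.3141 rad/s^2


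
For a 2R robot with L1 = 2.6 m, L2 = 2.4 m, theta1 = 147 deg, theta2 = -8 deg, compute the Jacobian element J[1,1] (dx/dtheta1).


J[1,1] = -L1*sin(t1) - L2*sin(t1+t2)
= -2.6*sin(147) - 2.4*sin(139)
= -2.9906


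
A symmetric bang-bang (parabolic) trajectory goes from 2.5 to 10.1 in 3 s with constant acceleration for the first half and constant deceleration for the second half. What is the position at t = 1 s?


Symmetric rest-to-rest: each phase covers (pf-p0)/2 in time T/2. 0.5*a*(T/2)^2 = (pf-p0)/2 => a = 4*(pf-p0)/T^2
a = 4*(10.1-2.5)/3^2 = 3.3778
t = 1 is in the acceleration phase (t <= T/2).
p = p0 + 0.5*a*t^2 = 2.5 + 0.5*3.3778*1^2
= 4.1889


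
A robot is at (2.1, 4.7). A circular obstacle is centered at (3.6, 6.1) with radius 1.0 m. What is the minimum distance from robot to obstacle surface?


center_dist = sqrt((2.1-3.6)^2 + (4.7-6.1)^2)
= sqrt(2.25 + 1.96)
= 2.0518
min_dist = center_dist - radius = 2.0518 - 1.0 = 1.0518 m


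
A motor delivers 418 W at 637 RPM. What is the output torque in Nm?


omega = 637 * 2*pi/60 = 66.7065 rad/s
tau = P / omega = 418 / 66.7065
= 6.2663 Nm


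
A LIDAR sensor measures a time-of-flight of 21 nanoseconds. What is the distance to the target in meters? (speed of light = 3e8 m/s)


tof = 21 ns = 2.1e-08 s
dist = c * tof / 2
= 3e8 * 2.1e-08 / 2
= 3.15 m


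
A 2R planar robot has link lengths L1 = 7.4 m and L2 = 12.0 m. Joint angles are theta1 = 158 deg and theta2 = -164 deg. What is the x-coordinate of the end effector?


Convert angles to radians: theta1 = 2.7576, theta2 = -2.8623
x = L1*cos(theta1) + L2*cos(theta1+theta2)
x = -6.8612 + 11.9343
x = 5.0731


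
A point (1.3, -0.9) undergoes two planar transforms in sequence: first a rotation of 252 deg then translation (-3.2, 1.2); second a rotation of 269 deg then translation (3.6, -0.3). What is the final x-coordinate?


After transform 1:
x1 = cos(252)*1.3 - sin(252)*-0.9 + -3.2 = -4.4577
y1 = sin(252)*1.3 + cos(252)*-0.9 + 1.2 = 0.2417
After transform 2:
x2 = cos(269)*-4.4577 - sin(269)*0.2417 + 3.6
= 3.9195


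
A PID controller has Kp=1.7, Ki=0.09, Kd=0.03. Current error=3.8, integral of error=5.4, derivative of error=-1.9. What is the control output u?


u = Kp*e + Ki*int(e) + Kd*de/dt
= 1.7*3.8 + 0.09*5.4 + 0.03*(-1.9)
= 6.46 + 0.486 + -0.057
= 6.889


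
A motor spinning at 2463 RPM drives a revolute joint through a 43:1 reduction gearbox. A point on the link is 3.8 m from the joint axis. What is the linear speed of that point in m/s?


omega_motor = 2463 * 2*pi/60 = 257.9248 rad/s
omega_joint = omega_motor / 43 = 5.9983 rad/s
v = omega_joint * r = 5.9983 * 3.8
= 22.7934 m/s


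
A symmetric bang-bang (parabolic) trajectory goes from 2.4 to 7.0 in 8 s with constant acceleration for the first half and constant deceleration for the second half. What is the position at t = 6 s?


Symmetric rest-to-rest: each phase covers (pf-p0)/2 in time T/2. 0.5*a*(T/2)^2 = (pf-p0)/2 => a = 4*(pf-p0)/T^2
a = 4*(7.0-2.4)/8^2 = 0.2875
t = 6 is in the deceleration phase (t > T/2).
p = pf - 0.5*a*(T-t)^2 = 7.0 - 0.5*0.2875*2^2
= 6.425


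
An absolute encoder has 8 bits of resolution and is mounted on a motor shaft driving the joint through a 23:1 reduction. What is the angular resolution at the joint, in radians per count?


counts = 2^8 = 256
effective counts at joint = 256 * 23 = 5888
resolution = 2*pi / 5888
= 0.0011 rad/count


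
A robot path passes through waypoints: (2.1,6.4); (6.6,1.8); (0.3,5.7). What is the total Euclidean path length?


Segment lengths:
  seg1 = sqrt((4.5)^2 + (-4.6)^2) = 6.4351
  seg2 = sqrt((-6.3)^2 + (3.9)^2) = 7.4095
Total = 13.8445


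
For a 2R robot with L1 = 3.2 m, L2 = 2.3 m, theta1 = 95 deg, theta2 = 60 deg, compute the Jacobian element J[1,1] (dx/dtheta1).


J[1,1] = -L1*sin(t1) - L2*sin(t1+t2)
= -3.2*sin(95) - 2.3*sin(155)
= -4.1598


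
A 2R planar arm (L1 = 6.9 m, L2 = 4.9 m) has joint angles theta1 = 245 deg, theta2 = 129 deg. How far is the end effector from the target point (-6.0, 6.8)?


End effector via forward kinematics:
x = L1*cos(t1) + L2*cos(t1+t2) = 1.8384
y = L1*sin(t1) + L2*sin(t1+t2) = -5.0681
Distance to target:
d = sqrt((-6.0 - 1.8384)^2 + (6.8 - -5.0681)^2)
= sqrt(61.4402 + 140.852)
= 14.2229 m


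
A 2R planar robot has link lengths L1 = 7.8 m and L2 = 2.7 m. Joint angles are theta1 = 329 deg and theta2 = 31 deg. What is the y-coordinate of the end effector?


Convert angles to radians: theta1 = 5.7421, theta2 = 0.5411
y = L1*sin(theta1) + L2*sin(theta1+theta2)
y = -4.0173 + -0.0
y = -4.0173


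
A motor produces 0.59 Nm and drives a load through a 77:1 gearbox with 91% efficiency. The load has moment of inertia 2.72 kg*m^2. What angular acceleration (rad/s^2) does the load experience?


tau_out = tau_motor * N * eta
= 0.59 * 77 * 0.91 = 41.3413 Nm
alpha = tau_out / I = 41.3413 / 2.72
= 15.199 rad/s^2


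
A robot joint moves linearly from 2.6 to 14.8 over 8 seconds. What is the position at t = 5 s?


s = t/T = 5/8 = 0.625
p(t) = p0 + (pf-p0)*s
= 2.6 + (14.8 - 2.6) * 0.625
= 10.225


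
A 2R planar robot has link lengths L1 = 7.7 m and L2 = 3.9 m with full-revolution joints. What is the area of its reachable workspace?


r_max = L1 + L2 = 11.6 m
r_min = |L1 - L2| = 3.8 m
Area = pi*(r_max^2 - r_min^2)
= pi*(134.56 - 14.44)
= pi * 120.12
= 377.3681 m^2


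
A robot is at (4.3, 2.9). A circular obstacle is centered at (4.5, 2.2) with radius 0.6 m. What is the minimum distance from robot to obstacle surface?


center_dist = sqrt((4.3-4.5)^2 + (2.9-2.2)^2)
= sqrt(0.04 + 0.49)
= 0.728
min_dist = center_dist - radius = 0.728 - 0.6 = 0.128 m


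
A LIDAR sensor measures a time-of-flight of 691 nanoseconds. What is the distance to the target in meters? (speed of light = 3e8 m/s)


tof = 691 ns = 6.91e-07 s
dist = c * tof / 2
= 3e8 * 6.91e-07 / 2
= 103.65 m


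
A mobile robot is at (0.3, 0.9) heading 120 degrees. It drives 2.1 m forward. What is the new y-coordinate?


y_new = y0 + d*sin(theta)
= 0.9 + 2.1*sin(120)
= 0.9 + 1.8187
= 2.7187


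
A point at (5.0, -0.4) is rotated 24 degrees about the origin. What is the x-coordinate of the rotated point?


x' = x*cos(theta) - y*sin(theta)
cos(24 deg) = 0.9135, sin(24 deg) = 0.4067
x' = 5.0 * 0.9135 - -0.4 * 0.4067
= 4.5677 - -0.1627
= 4.7304


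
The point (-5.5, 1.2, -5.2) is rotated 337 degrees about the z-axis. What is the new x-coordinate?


Rotation about z-axis: x' = x*cos(theta) - y*sin(theta)
= -5.5 * 0.9205 - 1.2 * -0.3907
= -4.5939


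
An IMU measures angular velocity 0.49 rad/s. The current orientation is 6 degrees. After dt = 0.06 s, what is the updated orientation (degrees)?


delta_theta = w * dt = 0.49 * 0.06 = 0.0294 rad
= 1.6845 deg
theta_new = 6 + 1.6845 = 7.6845 deg


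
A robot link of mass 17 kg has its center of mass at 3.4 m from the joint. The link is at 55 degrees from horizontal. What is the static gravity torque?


tau = m*g*L*cos(angle)
= 17 * 9.81 * 3.4 * cos(55 deg)
= 17 * 9.81 * 3.4 * 0.5736
= 325.2282 Nm


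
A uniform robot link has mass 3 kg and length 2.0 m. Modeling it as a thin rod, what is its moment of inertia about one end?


I = (1/3) * m * L^2
= (1/3) * 3 * 2.0^2
= 0.333333 * 3 * 4.0
= 4.0 kg*m^2


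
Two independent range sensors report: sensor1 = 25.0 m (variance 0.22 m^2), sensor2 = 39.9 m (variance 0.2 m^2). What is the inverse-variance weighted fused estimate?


w1 = (1/var1) / (1/var1 + 1/var2)
   = 4.5455 / (4.5455 + 5.0) = 0.4762
w2 = 1 - w1 = 0.5238
fused = w1*s1 + w2*s2 = 11.9048 + 20.9
= 32.8048 m


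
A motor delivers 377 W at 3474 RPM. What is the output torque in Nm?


omega = 3474 * 2*pi/60 = 363.7964 rad/s
tau = P / omega = 377 / 363.7964
= 1.0363 Nm


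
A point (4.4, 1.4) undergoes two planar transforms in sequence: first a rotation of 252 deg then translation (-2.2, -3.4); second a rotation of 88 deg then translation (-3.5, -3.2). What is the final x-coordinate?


After transform 1:
x1 = cos(252)*4.4 - sin(252)*1.4 + -2.2 = -2.2282
y1 = sin(252)*4.4 + cos(252)*1.4 + -3.4 = -8.0173
After transform 2:
x2 = cos(88)*-2.2282 - sin(88)*-8.0173 + -3.5
= 4.4346


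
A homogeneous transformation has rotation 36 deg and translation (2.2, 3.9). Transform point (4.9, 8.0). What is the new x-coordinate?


x' = cos(theta)*px - sin(theta)*py + tx
= 0.809*4.9 - 0.5878*8.0 + 2.2
= 1.4619


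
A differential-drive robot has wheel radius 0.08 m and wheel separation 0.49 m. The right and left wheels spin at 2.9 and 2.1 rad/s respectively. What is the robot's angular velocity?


vR = r*wR = 0.08*2.9 = 0.232 m/s
vL = r*wL = 0.08*2.1 = 0.168 m/s
v = (vR+vL)/2 = 0.2 m/s
omega = (vR-vL)/L = 0.1306 rad/s
angular velocity = 0.1306 rad/s


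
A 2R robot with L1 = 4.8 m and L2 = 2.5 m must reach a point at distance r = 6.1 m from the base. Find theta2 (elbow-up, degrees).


cos(theta2) = (r^2 - L1^2 - L2^2) / (2*L1*L2)
cos(theta2) = (37.21 - 23.04 - 6.25) / 24.0
cos(theta2) = 0.33
theta2 = 70.7312 degrees


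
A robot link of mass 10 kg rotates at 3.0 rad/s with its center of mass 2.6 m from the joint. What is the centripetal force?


F = m * omega^2 * r
= 10 * 3.0^2 * 2.6
= 10 * 9.0 * 2.6
= 234.0 N


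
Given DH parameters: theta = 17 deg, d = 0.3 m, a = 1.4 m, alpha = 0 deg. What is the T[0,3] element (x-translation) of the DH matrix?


T[0,3] = a * cos(theta)
= 1.4 * cos(17 deg)
= 1.4 * 0.9563
= 1.3388


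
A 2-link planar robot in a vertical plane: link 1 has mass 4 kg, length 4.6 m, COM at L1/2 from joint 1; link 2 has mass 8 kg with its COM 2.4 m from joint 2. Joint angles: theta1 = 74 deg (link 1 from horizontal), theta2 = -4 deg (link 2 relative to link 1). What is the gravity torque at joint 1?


Horizontal distance from joint 1 to link-1 COM:
  x_c1 = (L1/2)*cos(t1) = 2.3 * 0.2756 = 0.634 m
Horizontal distance from joint 1 to link-2 COM:
  x_c2 = L1*cos(t1) + Lc2*cos(t1+t2)
       = 4.6*0.2756 + 2.4*0.342 = 2.0888 m
tau1 = m1*g*x_c1 + m2*g*x_c2
     = 4*9.81*0.634 + 8*9.81*2.0888
     = 24.8768 + 163.9275
     = 188.8043 Nm


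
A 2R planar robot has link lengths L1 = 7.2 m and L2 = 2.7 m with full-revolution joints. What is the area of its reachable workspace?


r_max = L1 + L2 = 9.9 m
r_min = |L1 - L2| = 4.5 m
Area = pi*(r_max^2 - r_min^2)
= pi*(98.01 - 20.25)
= pi * 77.76
= 244.2902 m^2


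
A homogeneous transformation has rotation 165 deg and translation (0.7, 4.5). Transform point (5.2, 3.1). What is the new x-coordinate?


x' = cos(theta)*px - sin(theta)*py + tx
= -0.9659*5.2 - 0.2588*3.1 + 0.7
= -5.1252


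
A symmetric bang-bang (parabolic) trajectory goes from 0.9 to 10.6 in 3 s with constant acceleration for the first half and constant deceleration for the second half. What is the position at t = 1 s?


Symmetric rest-to-rest: each phase covers (pf-p0)/2 in time T/2. 0.5*a*(T/2)^2 = (pf-p0)/2 => a = 4*(pf-p0)/T^2
a = 4*(10.6-0.9)/3^2 = 4.3111
t = 1 is in the acceleration phase (t <= T/2).
p = p0 + 0.5*a*t^2 = 0.9 + 0.5*4.3111*1^2
= 3.0556


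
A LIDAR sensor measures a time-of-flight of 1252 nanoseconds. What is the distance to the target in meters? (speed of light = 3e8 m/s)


tof = 1252 ns = 1.252e-06 s
dist = c * tof / 2
= 3e8 * 1.252e-06 / 2
= 187.8 m


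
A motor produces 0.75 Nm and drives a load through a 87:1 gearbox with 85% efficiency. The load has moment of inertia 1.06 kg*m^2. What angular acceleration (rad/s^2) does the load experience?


tau_out = tau_motor * N * eta
= 0.75 * 87 * 0.85 = 55.4625 Nm
alpha = tau_out / I = 55.4625 / 1.06
= 52.3231 rad/s^2


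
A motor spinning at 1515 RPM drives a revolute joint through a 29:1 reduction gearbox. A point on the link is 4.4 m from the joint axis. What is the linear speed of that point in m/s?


omega_motor = 1515 * 2*pi/60 = 158.6504 rad/s
omega_joint = omega_motor / 29 = 5.4707 rad/s
v = omega_joint * r = 5.4707 * 4.4
= 24.0711 m/s


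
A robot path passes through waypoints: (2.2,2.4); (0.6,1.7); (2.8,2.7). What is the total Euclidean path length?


Segment lengths:
  seg1 = sqrt((-1.6)^2 + (-0.7)^2) = 1.7464
  seg2 = sqrt((2.2)^2 + (1.0)^2) = 2.4166
Total = 4.163


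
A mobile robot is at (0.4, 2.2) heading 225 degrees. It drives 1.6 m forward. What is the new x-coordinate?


x_new = x0 + d*cos(theta)
= 0.4 + 1.6*cos(225)
= 0.4 + -1.1314
= -0.7314


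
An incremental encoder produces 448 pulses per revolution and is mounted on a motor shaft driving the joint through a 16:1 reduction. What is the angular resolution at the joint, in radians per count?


counts per rev = 448
effective counts at joint = 448 * 16 = 7168
resolution = 2*pi / 7168
= 8.7656e-04 rad/count


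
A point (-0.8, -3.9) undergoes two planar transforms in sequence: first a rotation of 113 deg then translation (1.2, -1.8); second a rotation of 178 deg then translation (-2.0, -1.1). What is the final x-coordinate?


After transform 1:
x1 = cos(113)*-0.8 - sin(113)*-3.9 + 1.2 = 5.1026
y1 = sin(113)*-0.8 + cos(113)*-3.9 + -1.8 = -1.0126
After transform 2:
x2 = cos(178)*5.1026 - sin(178)*-1.0126 + -2.0
= -7.0641


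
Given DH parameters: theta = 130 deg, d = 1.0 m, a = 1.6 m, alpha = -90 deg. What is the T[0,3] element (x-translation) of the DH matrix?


T[0,3] = a * cos(theta)
= 1.6 * cos(130 deg)
= 1.6 * -0.6428
= -1.0285


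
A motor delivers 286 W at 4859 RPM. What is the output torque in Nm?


omega = 4859 * 2*pi/60 = 508.8333 rad/s
tau = P / omega = 286 / 508.8333
= 0.5621 Nm


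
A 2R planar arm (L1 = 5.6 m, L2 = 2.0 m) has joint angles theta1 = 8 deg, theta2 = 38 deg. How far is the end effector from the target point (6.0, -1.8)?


End effector via forward kinematics:
x = L1*cos(t1) + L2*cos(t1+t2) = 6.9348
y = L1*sin(t1) + L2*sin(t1+t2) = 2.218
Distance to target:
d = sqrt((6.0 - 6.9348)^2 + (-1.8 - 2.218)^2)
= sqrt(0.8739 + 16.1447)
= 4.1254 m


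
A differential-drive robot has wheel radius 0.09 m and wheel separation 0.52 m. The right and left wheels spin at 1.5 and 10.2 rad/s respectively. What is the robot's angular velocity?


vR = r*wR = 0.09*1.5 = 0.135 m/s
vL = r*wL = 0.09*10.2 = 0.918 m/s
v = (vR+vL)/2 = 0.5265 m/s
omega = (vR-vL)/L = -1.5058 rad/s
angular velocity = -1.5058 rad/s


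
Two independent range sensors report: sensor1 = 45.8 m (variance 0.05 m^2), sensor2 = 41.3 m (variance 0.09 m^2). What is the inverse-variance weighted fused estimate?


w1 = (1/var1) / (1/var1 + 1/var2)
   = 20.0 / (20.0 + 11.1111) = 0.6429
w2 = 1 - w1 = 0.3571
fused = w1*s1 + w2*s2 = 29.4429 + 14.75
= 44.1929 m


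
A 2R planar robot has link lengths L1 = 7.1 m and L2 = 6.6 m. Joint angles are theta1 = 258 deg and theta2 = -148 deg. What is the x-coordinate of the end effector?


Convert angles to radians: theta1 = 4.5029, theta2 = -2.5831
x = L1*cos(theta1) + L2*cos(theta1+theta2)
x = -1.4762 + -2.2573
x = -3.7335


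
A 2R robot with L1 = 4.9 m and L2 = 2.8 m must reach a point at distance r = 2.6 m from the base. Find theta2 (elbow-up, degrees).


cos(theta2) = (r^2 - L1^2 - L2^2) / (2*L1*L2)
cos(theta2) = (6.76 - 24.01 - 7.84) / 27.44
cos(theta2) = -0.914359
theta2 = 156.1148 degrees


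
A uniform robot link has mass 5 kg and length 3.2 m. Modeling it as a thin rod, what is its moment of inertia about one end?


I = (1/3) * m * L^2
= (1/3) * 5 * 3.2^2
= 0.333333 * 5 * 10.24
= 17.0667 kg*m^2


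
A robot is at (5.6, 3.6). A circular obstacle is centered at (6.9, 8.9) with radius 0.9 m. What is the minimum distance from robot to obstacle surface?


center_dist = sqrt((5.6-6.9)^2 + (3.6-8.9)^2)
= sqrt(1.69 + 28.09)
= 5.4571
min_dist = center_dist - radius = 5.4571 - 0.9 = 4.5571 m


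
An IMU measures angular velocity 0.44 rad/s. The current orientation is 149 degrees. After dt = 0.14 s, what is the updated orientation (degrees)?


delta_theta = w * dt = 0.44 * 0.14 = 0.0616 rad
= 3.5294 deg
theta_new = 149 + 3.5294 = 152.5294 deg


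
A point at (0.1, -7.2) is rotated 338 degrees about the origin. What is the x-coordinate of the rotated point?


x' = x*cos(theta) - y*sin(theta)
cos(338 deg) = 0.9272, sin(338 deg) = -0.3746
x' = 0.1 * 0.9272 - -7.2 * -0.3746
= 0.0927 - 2.6972
= -2.6044


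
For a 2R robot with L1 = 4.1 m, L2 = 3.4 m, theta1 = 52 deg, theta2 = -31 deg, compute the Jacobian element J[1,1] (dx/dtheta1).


J[1,1] = -L1*sin(t1) - L2*sin(t1+t2)
= -4.1*sin(52) - 3.4*sin(21)
= -4.4493


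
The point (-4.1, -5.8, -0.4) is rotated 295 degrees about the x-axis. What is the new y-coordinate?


Rotation about x-axis: y' = y*cos(theta) - z*sin(theta)
= -5.8 * 0.4226 - -0.4 * -0.9063
= -2.8137


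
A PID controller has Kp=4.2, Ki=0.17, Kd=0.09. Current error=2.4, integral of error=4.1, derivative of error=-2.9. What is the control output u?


u = Kp*e + Ki*int(e) + Kd*de/dt
= 4.2*2.4 + 0.17*4.1 + 0.09*(-2.9)
= 10.08 + 0.697 + -0.261
= 10.516


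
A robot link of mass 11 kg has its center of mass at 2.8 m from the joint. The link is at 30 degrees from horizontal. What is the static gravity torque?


tau = m*g*L*cos(angle)
= 11 * 9.81 * 2.8 * cos(30 deg)
= 11 * 9.81 * 2.8 * 0.866
= 261.6678 Nm


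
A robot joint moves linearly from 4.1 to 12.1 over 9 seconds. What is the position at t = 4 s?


s = t/T = 4/9 = 0.4444
p(t) = p0 + (pf-p0)*s
= 4.1 + (12.1 - 4.1) * 0.4444
= 7.6556


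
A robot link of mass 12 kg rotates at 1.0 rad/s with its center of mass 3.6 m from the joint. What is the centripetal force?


F = m * omega^2 * r
= 12 * 1.0^2 * 3.6
= 12 * 1.0 * 3.6
= 43.2 N


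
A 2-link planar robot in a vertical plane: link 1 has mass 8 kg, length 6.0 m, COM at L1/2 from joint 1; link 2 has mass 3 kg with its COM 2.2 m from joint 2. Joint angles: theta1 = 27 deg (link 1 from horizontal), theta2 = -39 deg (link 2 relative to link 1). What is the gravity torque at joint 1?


Horizontal distance from joint 1 to link-1 COM:
  x_c1 = (L1/2)*cos(t1) = 3.0 * 0.891 = 2.673 m
Horizontal distance from joint 1 to link-2 COM:
  x_c2 = L1*cos(t1) + Lc2*cos(t1+t2)
       = 6.0*0.891 + 2.2*0.9781 = 7.498 m
tau1 = m1*g*x_c1 + m2*g*x_c2
     = 8*9.81*2.673 + 3*9.81*7.498
     = 209.7786 + 220.6651
     = 430.4437 Nm


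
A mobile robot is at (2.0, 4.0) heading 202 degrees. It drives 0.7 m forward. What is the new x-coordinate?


x_new = x0 + d*cos(theta)
= 2.0 + 0.7*cos(202)
= 2.0 + -0.649
= 1.351


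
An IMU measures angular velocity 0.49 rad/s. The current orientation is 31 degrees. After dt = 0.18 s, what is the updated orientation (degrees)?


delta_theta = w * dt = 0.49 * 0.18 = 0.0882 rad
= 5.0535 deg
theta_new = 31 + 5.0535 = 36.0535 deg


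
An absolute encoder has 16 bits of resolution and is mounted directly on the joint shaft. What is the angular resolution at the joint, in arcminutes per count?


counts = 2^16 = 65536
resolution = 360*60 / 65536
= 0.3296 arcmin/count


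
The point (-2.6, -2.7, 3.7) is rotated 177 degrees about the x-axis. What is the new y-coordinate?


Rotation about x-axis: y' = y*cos(theta) - z*sin(theta)
= -2.7 * -0.9986 - 3.7 * 0.0523
= 2.5027


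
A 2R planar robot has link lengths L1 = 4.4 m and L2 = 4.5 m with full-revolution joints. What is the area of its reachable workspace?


r_max = L1 + L2 = 8.9 m
r_min = |L1 - L2| = 0.1 m
Area = pi*(r_max^2 - r_min^2)
= pi*(79.21 - 0.01)
= pi * 79.2
= 248.8141 m^2


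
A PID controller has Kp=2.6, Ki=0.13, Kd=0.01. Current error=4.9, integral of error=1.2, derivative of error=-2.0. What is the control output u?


u = Kp*e + Ki*int(e) + Kd*de/dt
= 2.6*4.9 + 0.13*1.2 + 0.01*(-2.0)
= 12.74 + 0.156 + -0.02
= 12.876


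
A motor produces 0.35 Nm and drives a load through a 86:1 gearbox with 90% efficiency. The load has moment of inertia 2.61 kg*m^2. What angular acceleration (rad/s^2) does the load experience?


tau_out = tau_motor * N * eta
= 0.35 * 86 * 0.9 = 27.09 Nm
alpha = tau_out / I = 27.09 / 2.61
= 10.3793 rad/s^2


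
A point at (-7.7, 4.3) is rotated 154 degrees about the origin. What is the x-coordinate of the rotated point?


x' = x*cos(theta) - y*sin(theta)
cos(154 deg) = -0.8988, sin(154 deg) = 0.4384
x' = -7.7 * -0.8988 - 4.3 * 0.4384
= 6.9207 - 1.885
= 5.0357


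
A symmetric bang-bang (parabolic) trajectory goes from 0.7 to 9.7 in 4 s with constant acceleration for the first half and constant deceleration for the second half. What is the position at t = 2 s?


Symmetric rest-to-rest: each phase covers (pf-p0)/2 in time T/2. 0.5*a*(T/2)^2 = (pf-p0)/2 => a = 4*(pf-p0)/T^2
a = 4*(9.7-0.7)/4^2 = 2.25
t = 2 is in the acceleration phase (t <= T/2).
p = p0 + 0.5*a*t^2 = 0.7 + 0.5*2.25*2^2
= 5.2


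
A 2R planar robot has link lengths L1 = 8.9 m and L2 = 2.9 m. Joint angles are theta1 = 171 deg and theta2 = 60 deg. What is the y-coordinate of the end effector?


Convert angles to radians: theta1 = 2.9845, theta2 = 1.0472
y = L1*sin(theta1) + L2*sin(theta1+theta2)
y = 1.3923 + -2.2537
y = -0.8615


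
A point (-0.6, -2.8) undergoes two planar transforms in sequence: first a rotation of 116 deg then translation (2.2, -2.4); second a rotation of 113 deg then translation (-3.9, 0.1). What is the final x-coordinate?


After transform 1:
x1 = cos(116)*-0.6 - sin(116)*-2.8 + 2.2 = 4.9796
y1 = sin(116)*-0.6 + cos(116)*-2.8 + -2.4 = -1.7118
After transform 2:
x2 = cos(113)*4.9796 - sin(113)*-1.7118 + -3.9
= -4.2699


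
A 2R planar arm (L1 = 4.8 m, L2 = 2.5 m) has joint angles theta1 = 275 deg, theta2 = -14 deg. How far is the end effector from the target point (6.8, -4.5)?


End effector via forward kinematics:
x = L1*cos(t1) + L2*cos(t1+t2) = 0.0273
y = L1*sin(t1) + L2*sin(t1+t2) = -7.251
Distance to target:
d = sqrt((6.8 - 0.0273)^2 + (-4.5 - -7.251)^2)
= sqrt(45.87 + 7.5678)
= 7.3101 m


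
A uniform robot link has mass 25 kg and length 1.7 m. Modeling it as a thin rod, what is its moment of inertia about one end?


I = (1/3) * m * L^2
= (1/3) * 25 * 1.7^2
= 0.333333 * 25 * 2.89
= 24.0833 kg*m^2


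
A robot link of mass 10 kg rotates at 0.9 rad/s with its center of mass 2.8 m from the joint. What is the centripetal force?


F = m * omega^2 * r
= 10 * 0.9^2 * 2.8
= 10 * 0.81 * 2.8
= 22.68 N


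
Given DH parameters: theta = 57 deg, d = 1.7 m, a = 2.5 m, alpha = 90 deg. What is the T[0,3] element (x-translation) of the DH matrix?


T[0,3] = a * cos(theta)
= 2.5 * cos(57 deg)
= 2.5 * 0.5446
= 1.3616


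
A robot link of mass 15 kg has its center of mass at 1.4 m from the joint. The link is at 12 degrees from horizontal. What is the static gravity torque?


tau = m*g*L*cos(angle)
= 15 * 9.81 * 1.4 * cos(12 deg)
= 15 * 9.81 * 1.4 * 0.9781
= 201.5082 Nm


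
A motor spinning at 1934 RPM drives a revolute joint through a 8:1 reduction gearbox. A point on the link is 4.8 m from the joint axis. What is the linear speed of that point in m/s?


omega_motor = 1934 * 2*pi/60 = 202.528 rad/s
omega_joint = omega_motor / 8 = 25.316 rad/s
v = omega_joint * r = 25.316 * 4.8
= 121.5168 m/s


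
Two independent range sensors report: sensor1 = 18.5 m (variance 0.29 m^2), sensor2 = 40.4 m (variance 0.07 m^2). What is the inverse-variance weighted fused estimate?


w1 = (1/var1) / (1/var1 + 1/var2)
   = 3.4483 / (3.4483 + 14.2857) = 0.1944
w2 = 1 - w1 = 0.8056
fused = w1*s1 + w2*s2 = 3.5972 + 32.5444
= 36.1417 m


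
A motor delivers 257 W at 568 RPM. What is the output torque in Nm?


omega = 568 * 2*pi/60 = 59.4808 rad/s
tau = P / omega = 257 / 59.4808
= 4.3207 Nm


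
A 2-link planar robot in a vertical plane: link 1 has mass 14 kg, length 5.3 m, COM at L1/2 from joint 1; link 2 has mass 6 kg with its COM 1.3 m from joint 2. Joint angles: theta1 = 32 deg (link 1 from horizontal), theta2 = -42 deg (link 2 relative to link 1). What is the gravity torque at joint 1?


Horizontal distance from joint 1 to link-1 COM:
  x_c1 = (L1/2)*cos(t1) = 2.65 * 0.848 = 2.2473 m
Horizontal distance from joint 1 to link-2 COM:
  x_c2 = L1*cos(t1) + Lc2*cos(t1+t2)
       = 5.3*0.848 + 1.3*0.9848 = 5.7749 m
tau1 = m1*g*x_c1 + m2*g*x_c2
     = 14*9.81*2.2473 + 6*9.81*5.7749
     = 308.648 + 339.9109
     = 648.5589 Nm


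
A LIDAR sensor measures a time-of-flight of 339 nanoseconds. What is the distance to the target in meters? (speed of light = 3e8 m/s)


tof = 339 ns = 3.39e-07 s
dist = c * tof / 2
= 3e8 * 3.39e-07 / 2
= 50.85 m


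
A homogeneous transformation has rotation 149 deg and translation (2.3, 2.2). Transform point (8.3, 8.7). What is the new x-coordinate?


x' = cos(theta)*px - sin(theta)*py + tx
= -0.8572*8.3 - 0.515*8.7 + 2.3
= -9.2953


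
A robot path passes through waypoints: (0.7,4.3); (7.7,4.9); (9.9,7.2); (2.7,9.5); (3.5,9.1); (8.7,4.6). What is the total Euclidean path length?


Segment lengths:
  seg1 = sqrt((7.0)^2 + (0.6)^2) = 7.0257
  seg2 = sqrt((2.2)^2 + (2.3)^2) = 3.1828
  seg3 = sqrt((-7.2)^2 + (2.3)^2) = 7.5584
  seg4 = sqrt((0.8)^2 + (-0.4)^2) = 0.8944
  seg5 = sqrt((5.2)^2 + (-4.5)^2) = 6.8768
Total = 25.5381


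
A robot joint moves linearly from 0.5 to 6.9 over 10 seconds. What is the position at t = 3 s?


s = t/T = 3/10 = 0.3
p(t) = p0 + (pf-p0)*s
= 0.5 + (6.9 - 0.5) * 0.3
= 2.42


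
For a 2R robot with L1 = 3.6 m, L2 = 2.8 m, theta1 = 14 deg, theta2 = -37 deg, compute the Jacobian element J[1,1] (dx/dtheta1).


J[1,1] = -L1*sin(t1) - L2*sin(t1+t2)
= -3.6*sin(14) - 2.8*sin(-23)
= 0.2231


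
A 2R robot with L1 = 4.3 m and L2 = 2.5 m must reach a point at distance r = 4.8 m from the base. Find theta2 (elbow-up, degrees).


cos(theta2) = (r^2 - L1^2 - L2^2) / (2*L1*L2)
cos(theta2) = (23.04 - 18.49 - 6.25) / 21.5
cos(theta2) = -0.07907
theta2 = 94.5351 degrees


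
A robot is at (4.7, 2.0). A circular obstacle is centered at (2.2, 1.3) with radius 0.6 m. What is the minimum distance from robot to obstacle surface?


center_dist = sqrt((4.7-2.2)^2 + (2.0-1.3)^2)
= sqrt(6.25 + 0.49)
= 2.5962
min_dist = center_dist - radius = 2.5962 - 0.6 = 1.9962 m


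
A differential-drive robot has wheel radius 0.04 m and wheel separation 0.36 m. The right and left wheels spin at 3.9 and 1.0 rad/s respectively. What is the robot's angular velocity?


vR = r*wR = 0.04*3.9 = 0.156 m/s
vL = r*wL = 0.04*1.0 = 0.04 m/s
v = (vR+vL)/2 = 0.098 m/s
omega = (vR-vL)/L = 0.3222 rad/s
angular velocity = 0.3222 rad/s


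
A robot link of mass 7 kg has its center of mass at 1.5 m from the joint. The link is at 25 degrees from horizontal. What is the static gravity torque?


tau = m*g*L*cos(angle)
= 7 * 9.81 * 1.5 * cos(25 deg)
= 7 * 9.81 * 1.5 * 0.9063
= 93.3542 Nm


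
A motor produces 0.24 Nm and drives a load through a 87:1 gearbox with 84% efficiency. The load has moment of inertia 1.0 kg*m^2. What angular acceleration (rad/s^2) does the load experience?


tau_out = tau_motor * N * eta
= 0.24 * 87 * 0.84 = 17.5392 Nm
alpha = tau_out / I = 17.5392 / 1.0
= 17.5392 rad/s^2


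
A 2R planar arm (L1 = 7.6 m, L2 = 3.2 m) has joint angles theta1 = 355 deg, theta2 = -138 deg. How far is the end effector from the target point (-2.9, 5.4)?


End effector via forward kinematics:
x = L1*cos(t1) + L2*cos(t1+t2) = 5.0154
y = L1*sin(t1) + L2*sin(t1+t2) = -2.5882
Distance to target:
d = sqrt((-2.9 - 5.0154)^2 + (5.4 - -2.5882)^2)
= sqrt(62.6543 + 63.8112)
= 11.2457 m


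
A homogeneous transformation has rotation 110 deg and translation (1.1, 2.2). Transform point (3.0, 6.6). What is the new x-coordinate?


x' = cos(theta)*px - sin(theta)*py + tx
= -0.342*3.0 - 0.9397*6.6 + 1.1
= -6.128


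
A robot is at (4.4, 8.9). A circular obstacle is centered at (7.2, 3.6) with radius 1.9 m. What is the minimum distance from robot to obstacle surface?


center_dist = sqrt((4.4-7.2)^2 + (8.9-3.6)^2)
= sqrt(7.84 + 28.09)
= 5.9942
min_dist = center_dist - radius = 5.9942 - 1.9 = 4.0942 m


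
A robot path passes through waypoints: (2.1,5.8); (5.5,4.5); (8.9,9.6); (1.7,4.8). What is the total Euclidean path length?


Segment lengths:
  seg1 = sqrt((3.4)^2 + (-1.3)^2) = 3.6401
  seg2 = sqrt((3.4)^2 + (5.1)^2) = 6.1294
  seg3 = sqrt((-7.2)^2 + (-4.8)^2) = 8.6533
Total = 18.4228


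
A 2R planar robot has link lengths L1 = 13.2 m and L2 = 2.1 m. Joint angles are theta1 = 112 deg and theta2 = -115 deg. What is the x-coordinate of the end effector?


Convert angles to radians: theta1 = 1.9548, theta2 = -2.0071
x = L1*cos(theta1) + L2*cos(theta1+theta2)
x = -4.9448 + 2.0971
x = -2.8477


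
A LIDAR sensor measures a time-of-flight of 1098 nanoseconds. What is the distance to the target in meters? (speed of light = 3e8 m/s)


tof = 1098 ns = 1.098e-06 s
dist = c * tof / 2
= 3e8 * 1.098e-06 / 2
= 164.7 m


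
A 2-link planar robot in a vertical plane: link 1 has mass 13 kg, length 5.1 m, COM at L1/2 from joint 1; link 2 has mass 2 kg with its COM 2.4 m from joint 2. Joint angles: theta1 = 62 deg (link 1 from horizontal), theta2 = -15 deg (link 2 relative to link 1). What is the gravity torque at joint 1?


Horizontal distance from joint 1 to link-1 COM:
  x_c1 = (L1/2)*cos(t1) = 2.55 * 0.4695 = 1.1972 m
Horizontal distance from joint 1 to link-2 COM:
  x_c2 = L1*cos(t1) + Lc2*cos(t1+t2)
       = 5.1*0.4695 + 2.4*0.682 = 4.0311 m
tau1 = m1*g*x_c1 + m2*g*x_c2
     = 13*9.81*1.1972 + 2*9.81*4.0311
     = 152.6729 + 79.0902
     = 231.7631 Nm


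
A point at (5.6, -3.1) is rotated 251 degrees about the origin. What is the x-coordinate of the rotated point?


x' = x*cos(theta) - y*sin(theta)
cos(251 deg) = -0.3256, sin(251 deg) = -0.9455
x' = 5.6 * -0.3256 - -3.1 * -0.9455
= -1.8232 - 2.9311
= -4.7543


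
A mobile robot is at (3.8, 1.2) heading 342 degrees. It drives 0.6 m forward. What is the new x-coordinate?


x_new = x0 + d*cos(theta)
= 3.8 + 0.6*cos(342)
= 3.8 + 0.5706
= 4.3706


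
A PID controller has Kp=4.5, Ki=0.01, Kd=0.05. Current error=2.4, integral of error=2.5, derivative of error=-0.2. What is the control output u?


u = Kp*e + Ki*int(e) + Kd*de/dt
= 4.5*2.4 + 0.01*2.5 + 0.05*(-0.2)
= 10.8 + 0.025 + -0.01
= 10.815


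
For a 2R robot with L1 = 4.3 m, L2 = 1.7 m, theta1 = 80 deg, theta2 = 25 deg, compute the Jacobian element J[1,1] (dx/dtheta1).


J[1,1] = -L1*sin(t1) - L2*sin(t1+t2)
= -4.3*sin(80) - 1.7*sin(105)
= -5.8767
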